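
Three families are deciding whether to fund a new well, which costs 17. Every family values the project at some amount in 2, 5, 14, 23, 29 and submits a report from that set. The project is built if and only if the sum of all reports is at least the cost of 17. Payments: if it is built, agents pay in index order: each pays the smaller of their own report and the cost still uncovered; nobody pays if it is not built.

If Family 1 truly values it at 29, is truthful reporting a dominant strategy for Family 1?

No

Consider the case where Family 2 reports 2 and Family 3 reports 2.
Truthful report 29: project built, pays 17, utility 29 - 17 = 12.
Report 14 instead: project built, pays 14, utility 29 - 14 = 15.
Since 15 > 12, reporting 14 is strictly better here, so truthful reporting is not dominant.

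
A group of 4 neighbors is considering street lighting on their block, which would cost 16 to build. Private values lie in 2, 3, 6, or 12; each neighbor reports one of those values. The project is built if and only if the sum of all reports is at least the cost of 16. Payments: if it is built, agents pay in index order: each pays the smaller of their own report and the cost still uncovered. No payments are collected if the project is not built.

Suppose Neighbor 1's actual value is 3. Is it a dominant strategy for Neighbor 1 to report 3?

Consider the case where Neighbor 2 reports 2, Neighbor 3 reports 2 and Neighbor 4 reports 12.
Truthful report 3: project built, pays 3, utility 3 - 3 = 0.
Report 2 instead: project built, pays 2, utility 3 - 2 = 1.
Since 1 > 0, reporting 2 is strictly better here, so truthful reporting is not dominant.

No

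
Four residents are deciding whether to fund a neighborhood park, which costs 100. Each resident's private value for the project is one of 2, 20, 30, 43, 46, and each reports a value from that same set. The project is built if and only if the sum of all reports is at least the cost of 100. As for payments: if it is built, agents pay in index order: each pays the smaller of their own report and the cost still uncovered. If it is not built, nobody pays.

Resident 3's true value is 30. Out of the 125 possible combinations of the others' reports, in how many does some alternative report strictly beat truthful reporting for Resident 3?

Others report (2, 43, 43): truth gives 0; report 20 gives 10 > 0. Violating.
Others report (2, 43, 46): truth gives 0; report 20 gives 10 > 0. Violating.
Others report (2, 46, 43): truth gives 0; report 20 gives 10 > 0. Violating.
Others report (2, 46, 46): truth gives 0; report 20 gives 10 > 0. Violating.
Others report (2, 2, 2): truth gives 0; no alternative beats it.
Others report (2, 2, 20): truth gives 0; no alternative beats it.
(Checking all 125 profiles: 68 have a profitable deviation, 57 do not.)

68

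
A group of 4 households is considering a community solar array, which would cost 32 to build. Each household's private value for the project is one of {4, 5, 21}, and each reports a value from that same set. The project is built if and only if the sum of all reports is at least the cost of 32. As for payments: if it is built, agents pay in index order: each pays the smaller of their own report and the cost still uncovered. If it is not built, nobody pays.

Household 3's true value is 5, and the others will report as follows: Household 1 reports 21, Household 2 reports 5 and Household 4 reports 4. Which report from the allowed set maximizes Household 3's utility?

Report 4: project built, pays 4, utility 5 - 4 = 1.
Report 5: project built, pays 5, utility 5 - 5 = 0.
Report 21: project built, pays 6, utility 5 - 6 = -1.
The best choice is 4 with utility 1.

4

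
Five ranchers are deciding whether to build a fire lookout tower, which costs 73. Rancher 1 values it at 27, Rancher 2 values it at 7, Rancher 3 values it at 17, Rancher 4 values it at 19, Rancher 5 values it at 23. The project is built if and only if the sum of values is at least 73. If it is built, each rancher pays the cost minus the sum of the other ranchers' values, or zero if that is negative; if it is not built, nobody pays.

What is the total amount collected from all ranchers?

Total value 93 ≥ cost 73, so it is built.
Rancher 1: others sum to 66; max(0, 73 - 66) = 7.
Rancher 2: others sum to 86; max(0, 73 - 86) = 0.
Rancher 3: others sum to 76; max(0, 73 - 76) = 0.
Rancher 4: others sum to 74; max(0, 73 - 74) = 0.
Rancher 5: others sum to 70; max(0, 73 - 70) = 3.
Total collected = 7 + 0 + 0 + 0 + 3 = 10.

10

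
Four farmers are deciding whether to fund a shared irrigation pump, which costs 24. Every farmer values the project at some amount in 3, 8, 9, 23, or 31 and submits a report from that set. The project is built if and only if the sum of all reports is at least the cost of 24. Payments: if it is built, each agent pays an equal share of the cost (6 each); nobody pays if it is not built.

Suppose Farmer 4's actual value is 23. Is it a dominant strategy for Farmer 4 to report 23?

Check each profile of the others' reports and compare truth against every alternative report.
Others report (3, 3, 3): truth gives 17, best alternative gives 17.
Others report (3, 3, 8): truth gives 17, best alternative gives 17.
Others report (3, 3, 9): truth gives 17, best alternative gives 17.
Others report (3, 3, 23): truth gives 17, best alternative gives 17.
Others report (3, 3, 31): truth gives 17, best alternative gives 17.
Others report (3, 8, 3): truth gives 17, best alternative gives 17.
(Remaining 119 profiles checked similarly; truth is weakly best in each.)
In every case the truthful report is at least as good as any alternative, so it is a dominant strategy.

Yes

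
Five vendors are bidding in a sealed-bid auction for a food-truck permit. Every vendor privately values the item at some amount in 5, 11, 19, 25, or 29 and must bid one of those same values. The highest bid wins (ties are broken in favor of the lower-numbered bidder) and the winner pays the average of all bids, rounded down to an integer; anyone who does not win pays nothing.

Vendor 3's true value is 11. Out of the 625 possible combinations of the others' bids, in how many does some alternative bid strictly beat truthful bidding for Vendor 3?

Others bid (5, 5, 5, 19): truth gives 0; bid 19 gives 1 > 0. Violating.
Others bid (5, 5, 19, 5): truth gives 0; bid 19 gives 1 > 0. Violating.
Others bid (5, 11, 5, 5): truth gives 0; bid 19 gives 2 > 0. Violating.
Others bid (5, 11, 5, 11): truth gives 0; bid 19 gives 1 > 0. Violating.
Others bid (5, 5, 5, 5): truth gives 5; no alternative beats it.
Others bid (5, 5, 5, 11): truth gives 4; no alternative beats it.
(Checking all 625 profiles: 9 have a profitable deviation, 616 do not.)

9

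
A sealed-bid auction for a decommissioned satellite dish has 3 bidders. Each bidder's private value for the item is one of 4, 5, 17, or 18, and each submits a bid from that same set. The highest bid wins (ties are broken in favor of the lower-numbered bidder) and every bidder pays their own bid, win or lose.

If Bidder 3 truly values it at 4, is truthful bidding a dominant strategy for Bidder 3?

No

Consider the case where Bidder 1 bids 4 and Bidder 2 bids 4.
Truthful bid 4: loses but pays 4, utility -4.
Bid 5 instead: wins, pays 5, utility 4 - 5 = -1.
Since -1 > -4, bidding 5 is strictly better here, so truthful bidding is not dominant.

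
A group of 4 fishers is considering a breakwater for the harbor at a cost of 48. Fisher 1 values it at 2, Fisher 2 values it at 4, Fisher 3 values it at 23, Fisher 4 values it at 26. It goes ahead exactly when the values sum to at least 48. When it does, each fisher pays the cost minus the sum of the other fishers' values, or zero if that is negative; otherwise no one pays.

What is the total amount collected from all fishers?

35

Total value 55 ≥ cost 48, so it is built.
Fisher 1: others sum to 53; max(0, 48 - 53) = 0.
Fisher 2: others sum to 51; max(0, 48 - 51) = 0.
Fisher 3: others sum to 32; max(0, 48 - 32) = 16.
Fisher 4: others sum to 29; max(0, 48 - 29) = 19.
Total collected = 0 + 0 + 16 + 19 = 35.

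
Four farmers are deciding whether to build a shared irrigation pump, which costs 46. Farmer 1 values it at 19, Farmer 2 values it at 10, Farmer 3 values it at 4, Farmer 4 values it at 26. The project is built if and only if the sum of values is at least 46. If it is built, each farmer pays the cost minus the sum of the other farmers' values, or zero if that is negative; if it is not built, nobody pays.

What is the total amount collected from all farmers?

19

Total value 59 ≥ cost 46, so it is built.
Farmer 1: others sum to 40; max(0, 46 - 40) = 6.
Farmer 2: others sum to 49; max(0, 46 - 49) = 0.
Farmer 3: others sum to 55; max(0, 46 - 55) = 0.
Farmer 4: others sum to 33; max(0, 46 - 33) = 13.
Total collected = 6 + 0 + 0 + 13 = 19.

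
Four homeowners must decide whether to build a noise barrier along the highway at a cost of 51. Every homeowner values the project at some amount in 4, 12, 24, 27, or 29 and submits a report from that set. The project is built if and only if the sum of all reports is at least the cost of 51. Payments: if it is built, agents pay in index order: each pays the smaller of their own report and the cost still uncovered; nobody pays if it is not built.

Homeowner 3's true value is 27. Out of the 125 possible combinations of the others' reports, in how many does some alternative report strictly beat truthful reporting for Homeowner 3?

Others report (4, 4, 24): truth gives 0; report 24 gives 3 > 0. Violating.
Others report (4, 4, 27): truth gives 0; report 24 gives 3 > 0. Violating.
Others report (4, 4, 29): truth gives 0; report 24 gives 3 > 0. Violating.
Others report (4, 12, 12): truth gives 0; report 24 gives 3 > 0. Violating.
Others report (4, 4, 4): truth gives 0; no alternative beats it.
Others report (4, 4, 12): truth gives 0; no alternative beats it.
(Checking all 125 profiles: 66 have a profitable deviation, 59 do not.)

66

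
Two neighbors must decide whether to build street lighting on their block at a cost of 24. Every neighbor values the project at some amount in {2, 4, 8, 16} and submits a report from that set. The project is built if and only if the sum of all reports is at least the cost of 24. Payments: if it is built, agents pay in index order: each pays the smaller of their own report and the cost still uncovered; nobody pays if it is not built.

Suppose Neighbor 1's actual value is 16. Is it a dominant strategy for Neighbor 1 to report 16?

Consider the case where Neighbor 2 reports 16.
Truthful report 16: project built, pays 16, utility 16 - 16 = 0.
Report 8 instead: project built, pays 8, utility 16 - 8 = 8.
Since 8 > 0, reporting 8 is strictly better here, so truthful reporting is not dominant.

No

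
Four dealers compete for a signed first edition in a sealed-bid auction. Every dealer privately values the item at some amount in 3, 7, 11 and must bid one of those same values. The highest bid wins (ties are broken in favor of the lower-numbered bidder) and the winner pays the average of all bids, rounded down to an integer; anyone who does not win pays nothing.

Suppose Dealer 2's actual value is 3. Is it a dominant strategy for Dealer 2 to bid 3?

Check each profile of the others' bids and compare truth against every alternative bid.
Others bid (3, 7, 7): truth gives 0, best alternative gives -3.
Others bid (3, 3, 7): truth gives 0, best alternative gives -2.
Others bid (3, 7, 3): truth gives 0, best alternative gives -2.
Others bid (3, 3, 3): truth gives 0, best alternative gives -1.
Others bid (3, 3, 11): truth gives 0, best alternative gives 0.
Others bid (3, 7, 11): truth gives 0, best alternative gives 0.
(Remaining 21 profiles checked similarly; truth is weakly best in each.)
In every case the truthful bid is at least as good as any alternative, so it is a dominant strategy.

Yes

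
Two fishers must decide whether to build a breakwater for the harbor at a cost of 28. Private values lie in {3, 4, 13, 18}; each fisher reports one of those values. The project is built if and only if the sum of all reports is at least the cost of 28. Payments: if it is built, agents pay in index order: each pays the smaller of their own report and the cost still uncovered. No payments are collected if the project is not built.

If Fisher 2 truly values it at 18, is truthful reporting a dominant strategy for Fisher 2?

Yes

Check each profile of the others' reports and compare truth against every alternative report.
Others report (13): truth gives 3, best alternative gives 0.
Others report (18): truth gives 8, best alternative gives 8.
Others report (3): truth gives 0, best alternative gives 0.
Others report (4): truth gives 0, best alternative gives 0.
In every case the truthful report is at least as good as any alternative, so it is a dominant strategy.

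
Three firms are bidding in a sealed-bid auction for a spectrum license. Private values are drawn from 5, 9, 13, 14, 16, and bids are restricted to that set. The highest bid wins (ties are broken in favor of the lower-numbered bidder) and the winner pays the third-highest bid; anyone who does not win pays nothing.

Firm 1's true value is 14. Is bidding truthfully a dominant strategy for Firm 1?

No

Consider the case where Firm 2 bids 5 and Firm 3 bids 16.
Truthful bid 14: loses, pays 0, utility 0.
Bid 16 instead: wins, pays 5, utility 14 - 5 = 9.
Since 9 > 0, bidding 16 is strictly better here, so truthful bidding is not dominant.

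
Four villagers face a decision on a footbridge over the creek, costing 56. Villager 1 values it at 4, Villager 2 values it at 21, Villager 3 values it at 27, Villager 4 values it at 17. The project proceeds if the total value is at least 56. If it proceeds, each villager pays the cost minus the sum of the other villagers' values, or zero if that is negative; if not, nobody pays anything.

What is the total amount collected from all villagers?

Total value 69 ≥ cost 56, so it is built.
Villager 1: others sum to 65; max(0, 56 - 65) = 0.
Villager 2: others sum to 48; max(0, 56 - 48) = 8.
Villager 3: others sum to 42; max(0, 56 - 42) = 14.
Villager 4: others sum to 52; max(0, 56 - 52) = 4.
Total collected = 0 + 8 + 14 + 4 = 26.

26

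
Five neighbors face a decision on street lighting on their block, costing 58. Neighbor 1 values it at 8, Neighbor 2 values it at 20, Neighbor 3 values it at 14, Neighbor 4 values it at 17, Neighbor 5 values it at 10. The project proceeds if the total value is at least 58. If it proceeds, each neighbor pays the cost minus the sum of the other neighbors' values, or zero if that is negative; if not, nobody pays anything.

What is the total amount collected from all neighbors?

18

Total value 69 ≥ cost 58, so it is built.
Neighbor 1: others sum to 61; max(0, 58 - 61) = 0.
Neighbor 2: others sum to 49; max(0, 58 - 49) = 9.
Neighbor 3: others sum to 55; max(0, 58 - 55) = 3.
Neighbor 4: others sum to 52; max(0, 58 - 52) = 6.
Neighbor 5: others sum to 59; max(0, 58 - 59) = 0.
Total collected = 0 + 9 + 3 + 6 + 0 = 18.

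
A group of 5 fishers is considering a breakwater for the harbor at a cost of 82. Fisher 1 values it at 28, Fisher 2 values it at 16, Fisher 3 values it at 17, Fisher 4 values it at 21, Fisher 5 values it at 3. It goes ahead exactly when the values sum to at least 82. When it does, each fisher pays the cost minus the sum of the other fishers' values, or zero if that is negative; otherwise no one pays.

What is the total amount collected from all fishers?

70

Total value 85 ≥ cost 82, so it is built.
Fisher 1: others sum to 57; max(0, 82 - 57) = 25.
Fisher 2: others sum to 69; max(0, 82 - 69) = 13.
Fisher 3: others sum to 68; max(0, 82 - 68) = 14.
Fisher 4: others sum to 64; max(0, 82 - 64) = 18.
Fisher 5: others sum to 82; max(0, 82 - 82) = 0.
Total collected = 25 + 13 + 14 + 18 + 0 = 70.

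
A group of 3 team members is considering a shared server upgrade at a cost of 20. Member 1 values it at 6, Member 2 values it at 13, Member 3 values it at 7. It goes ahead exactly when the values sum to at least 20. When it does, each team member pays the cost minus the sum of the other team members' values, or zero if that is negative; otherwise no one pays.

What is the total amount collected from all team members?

8

Total value 26 ≥ cost 20, so it is built.
Member 1: others sum to 20; max(0, 20 - 20) = 0.
Member 2: others sum to 13; max(0, 20 - 13) = 7.
Member 3: others sum to 19; max(0, 20 - 19) = 1.
Total collected = 0 + 7 + 1 = 8.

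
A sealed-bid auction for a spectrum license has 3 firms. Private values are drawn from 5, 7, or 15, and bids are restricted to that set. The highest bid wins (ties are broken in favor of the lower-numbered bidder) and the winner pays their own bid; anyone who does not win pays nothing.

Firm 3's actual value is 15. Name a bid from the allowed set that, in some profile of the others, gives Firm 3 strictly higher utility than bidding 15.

Suppose Firm 1 bids 5 and Firm 2 bids 5.
Bid 15: wins, pays 15, utility 15 - 15 = 0.
Bid 7: wins, pays 7, utility 15 - 7 = 8.
So bidding 7 beats truth here (8 > 0).

7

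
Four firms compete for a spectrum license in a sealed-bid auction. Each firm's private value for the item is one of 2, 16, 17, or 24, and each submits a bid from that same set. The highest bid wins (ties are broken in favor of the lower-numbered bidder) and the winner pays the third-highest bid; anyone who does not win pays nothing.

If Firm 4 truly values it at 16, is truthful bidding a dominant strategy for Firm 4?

No

Consider the case where Firm 1 bids 2, Firm 2 bids 2 and Firm 3 bids 16.
Truthful bid 16: loses, pays 0, utility 0.
Bid 17 instead: wins, pays 2, utility 16 - 2 = 14.
Since 14 > 0, bidding 17 is strictly better here, so truthful bidding is not dominant.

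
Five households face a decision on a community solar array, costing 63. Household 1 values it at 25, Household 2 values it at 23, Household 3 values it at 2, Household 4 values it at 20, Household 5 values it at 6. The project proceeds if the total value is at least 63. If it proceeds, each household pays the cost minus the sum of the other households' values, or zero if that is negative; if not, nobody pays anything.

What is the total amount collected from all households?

29

Total value 76 ≥ cost 63, so it is built.
Household 1: others sum to 51; max(0, 63 - 51) = 12.
Household 2: others sum to 53; max(0, 63 - 53) = 10.
Household 3: others sum to 74; max(0, 63 - 74) = 0.
Household 4: others sum to 56; max(0, 63 - 56) = 7.
Household 5: others sum to 70; max(0, 63 - 70) = 0.
Total collected = 12 + 10 + 0 + 7 + 0 = 29.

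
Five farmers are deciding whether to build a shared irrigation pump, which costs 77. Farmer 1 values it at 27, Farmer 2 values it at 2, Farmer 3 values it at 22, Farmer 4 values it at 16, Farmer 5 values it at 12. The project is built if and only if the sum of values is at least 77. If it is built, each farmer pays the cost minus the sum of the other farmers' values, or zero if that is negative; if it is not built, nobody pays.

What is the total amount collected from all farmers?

Total value 79 ≥ cost 77, so it is built.
Farmer 1: others sum to 52; max(0, 77 - 52) = 25.
Farmer 2: others sum to 77; max(0, 77 - 77) = 0.
Farmer 3: others sum to 57; max(0, 77 - 57) = 20.
Farmer 4: others sum to 63; max(0, 77 - 63) = 14.
Farmer 5: others sum to 67; max(0, 77 - 67) = 10.
Total collected = 25 + 0 + 20 + 14 + 10 = 69.

69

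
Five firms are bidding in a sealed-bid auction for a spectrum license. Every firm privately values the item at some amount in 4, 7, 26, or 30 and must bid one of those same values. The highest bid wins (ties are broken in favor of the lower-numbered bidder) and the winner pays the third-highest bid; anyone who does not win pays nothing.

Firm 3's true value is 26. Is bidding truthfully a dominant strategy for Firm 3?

Consider the case where Firm 1 bids 4, Firm 2 bids 4, Firm 4 bids 4 and Firm 5 bids 30.
Truthful bid 26: loses, pays 0, utility 0.
Bid 30 instead: wins, pays 4, utility 26 - 4 = 22.
Since 22 > 0, bidding 30 is strictly better here, so truthful bidding is not dominant.

No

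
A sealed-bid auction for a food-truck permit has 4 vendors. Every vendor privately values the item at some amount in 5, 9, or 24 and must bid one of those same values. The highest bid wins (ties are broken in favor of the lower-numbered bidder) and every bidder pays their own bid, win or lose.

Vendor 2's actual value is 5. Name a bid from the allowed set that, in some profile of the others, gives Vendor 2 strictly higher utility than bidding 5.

Suppose Vendor 1 bids 5, Vendor 3 bids 5 and Vendor 4 bids 5.
Bid 5: loses but pays 5, utility -5.
Bid 9: wins, pays 9, utility 5 - 9 = -4.
So bidding 9 beats truth here (-4 > -5).

9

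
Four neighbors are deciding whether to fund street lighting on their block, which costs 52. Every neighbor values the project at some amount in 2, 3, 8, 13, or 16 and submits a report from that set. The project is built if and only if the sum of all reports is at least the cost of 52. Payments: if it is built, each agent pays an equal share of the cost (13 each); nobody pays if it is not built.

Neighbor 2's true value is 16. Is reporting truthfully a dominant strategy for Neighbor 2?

Yes

Check each profile of the others' reports and compare truth against every alternative report.
Others report (8, 13, 16): truth gives 3, best alternative gives 0.
Others report (8, 16, 13): truth gives 3, best alternative gives 0.
Others report (13, 8, 16): truth gives 3, best alternative gives 0.
Others report (13, 16, 8): truth gives 3, best alternative gives 0.
Others report (16, 8, 13): truth gives 3, best alternative gives 0.
Others report (16, 13, 8): truth gives 3, best alternative gives 0.
(Remaining 119 profiles checked similarly; truth is weakly best in each.)
In every case the truthful report is at least as good as any alternative, so it is a dominant strategy.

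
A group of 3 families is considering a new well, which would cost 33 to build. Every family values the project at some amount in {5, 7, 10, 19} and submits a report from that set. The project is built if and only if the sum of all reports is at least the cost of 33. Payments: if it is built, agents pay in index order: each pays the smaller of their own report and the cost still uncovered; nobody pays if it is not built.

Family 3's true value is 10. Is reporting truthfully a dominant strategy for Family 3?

Yes

Check each profile of the others' reports and compare truth against every alternative report.
Others report (19, 19): truth gives 10, best alternative gives 10.
Others report (10, 19): truth gives 6, best alternative gives 6.
Others report (19, 10): truth gives 6, best alternative gives 6.
Others report (7, 19): truth gives 3, best alternative gives 3.
Others report (19, 7): truth gives 3, best alternative gives 3.
Others report (5, 19): truth gives 1, best alternative gives 1.
(Remaining 10 profiles checked similarly; truth is weakly best in each.)
In every case the truthful report is at least as good as any alternative, so it is a dominant strategy.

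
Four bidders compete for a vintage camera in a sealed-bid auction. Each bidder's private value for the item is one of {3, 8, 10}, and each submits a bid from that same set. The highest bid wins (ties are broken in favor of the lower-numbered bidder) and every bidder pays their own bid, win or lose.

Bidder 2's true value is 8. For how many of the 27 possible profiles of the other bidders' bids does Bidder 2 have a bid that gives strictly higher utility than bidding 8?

Others bid (3, 3, 10): truth gives -8; bid 10 gives -2 > -8. Violating.
Others bid (3, 8, 10): truth gives -8; bid 10 gives -2 > -8. Violating.
Others bid (3, 10, 3): truth gives -8; bid 10 gives -2 > -8. Violating.
Others bid (3, 10, 8): truth gives -8; bid 10 gives -2 > -8. Violating.
Others bid (3, 3, 3): truth gives 0; no alternative beats it.
Others bid (3, 3, 8): truth gives 0; no alternative beats it.
(Checking all 27 profiles: 23 have a profitable deviation, 4 do not.)

23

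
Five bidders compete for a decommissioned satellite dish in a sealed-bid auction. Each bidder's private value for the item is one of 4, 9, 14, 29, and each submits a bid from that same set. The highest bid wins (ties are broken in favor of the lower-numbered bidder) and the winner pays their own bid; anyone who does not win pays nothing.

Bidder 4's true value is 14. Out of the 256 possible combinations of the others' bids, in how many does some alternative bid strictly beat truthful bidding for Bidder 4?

Others bid (4, 4, 4, 4): truth gives 0; bid 9 gives 5 > 0. Violating.
Others bid (4, 4, 4, 9): truth gives 0; bid 9 gives 5 > 0. Violating.
Others bid (4, 4, 4, 14): truth gives 0; no alternative beats it.
Others bid (4, 4, 4, 29): truth gives 0; no alternative beats it.
(Checking all 256 profiles: 2 have a profitable deviation, 254 do not.)

2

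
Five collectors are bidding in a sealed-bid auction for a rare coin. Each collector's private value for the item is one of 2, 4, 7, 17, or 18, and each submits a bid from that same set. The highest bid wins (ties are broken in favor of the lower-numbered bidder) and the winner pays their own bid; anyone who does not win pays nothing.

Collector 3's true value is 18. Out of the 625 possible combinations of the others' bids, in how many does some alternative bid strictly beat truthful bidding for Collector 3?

Others bid (2, 2, 2, 2): truth gives 0; bid 4 gives 14 > 0. Violating.
Others bid (2, 2, 2, 4): truth gives 0; bid 4 gives 14 > 0. Violating.
Others bid (2, 2, 2, 7): truth gives 0; bid 7 gives 11 > 0. Violating.
Others bid (2, 2, 2, 17): truth gives 0; bid 17 gives 1 > 0. Violating.
Others bid (2, 2, 2, 18): truth gives 0; no alternative beats it.
Others bid (2, 2, 4, 18): truth gives 0; no alternative beats it.
(Checking all 625 profiles: 144 have a profitable deviation, 481 do not.)

144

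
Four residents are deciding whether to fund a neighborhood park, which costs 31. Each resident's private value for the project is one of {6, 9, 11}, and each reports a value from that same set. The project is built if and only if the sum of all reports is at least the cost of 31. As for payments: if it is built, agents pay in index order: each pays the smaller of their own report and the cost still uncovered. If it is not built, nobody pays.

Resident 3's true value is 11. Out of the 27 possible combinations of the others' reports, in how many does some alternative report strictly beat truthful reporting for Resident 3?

Others report (6, 6, 11): truth gives 0; report 9 gives 2 > 0. Violating.
Others report (6, 9, 9): truth gives 0; report 9 gives 2 > 0. Violating.
Others report (6, 9, 11): truth gives 0; report 6 gives 5 > 0. Violating.
Others report (6, 11, 6): truth gives 0; report 9 gives 2 > 0. Violating.
Others report (6, 6, 6): truth gives 0; no alternative beats it.
Others report (6, 6, 9): truth gives 0; no alternative beats it.
(Checking all 27 profiles: 23 have a profitable deviation, 4 do not.)

23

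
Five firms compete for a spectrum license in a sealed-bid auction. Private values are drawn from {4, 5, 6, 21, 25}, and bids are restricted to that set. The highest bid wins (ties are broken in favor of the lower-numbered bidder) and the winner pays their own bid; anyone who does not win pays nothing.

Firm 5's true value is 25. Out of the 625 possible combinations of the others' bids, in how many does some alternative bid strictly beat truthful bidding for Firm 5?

81

Others bid (4, 4, 4, 4): truth gives 0; bid 5 gives 20 > 0. Violating.
Others bid (4, 4, 4, 5): truth gives 0; bid 6 gives 19 > 0. Violating.
Others bid (4, 4, 4, 6): truth gives 0; bid 21 gives 4 > 0. Violating.
Others bid (4, 4, 5, 4): truth gives 0; bid 6 gives 19 > 0. Violating.
Others bid (4, 4, 4, 21): truth gives 0; no alternative beats it.
Others bid (4, 4, 4, 25): truth gives 0; no alternative beats it.
(Checking all 625 profiles: 81 have a profitable deviation, 544 do not.)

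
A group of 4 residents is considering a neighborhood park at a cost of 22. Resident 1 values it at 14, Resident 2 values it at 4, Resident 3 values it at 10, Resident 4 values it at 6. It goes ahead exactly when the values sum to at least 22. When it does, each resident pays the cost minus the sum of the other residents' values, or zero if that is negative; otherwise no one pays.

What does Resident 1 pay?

Total value 34 ≥ cost 22, so the project is built.
The other residents' values sum to 20.
Cost minus that sum is 22 - 20 = 2.

2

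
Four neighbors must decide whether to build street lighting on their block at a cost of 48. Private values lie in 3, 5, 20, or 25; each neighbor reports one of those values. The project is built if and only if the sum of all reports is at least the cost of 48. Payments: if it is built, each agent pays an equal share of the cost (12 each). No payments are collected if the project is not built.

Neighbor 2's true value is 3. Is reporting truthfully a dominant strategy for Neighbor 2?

Check each profile of the others' reports and compare truth against every alternative report.
Others report (3, 20, 20): truth gives 0, best alternative gives -9.
Others report (20, 3, 20): truth gives 0, best alternative gives -9.
Others report (20, 20, 3): truth gives 0, best alternative gives -9.
Others report (3, 20, 25): truth gives -9, best alternative gives -9.
Others report (3, 25, 20): truth gives -9, best alternative gives -9.
Others report (3, 25, 25): truth gives -9, best alternative gives -9.
(Remaining 58 profiles checked similarly; truth is weakly best in each.)
In every case the truthful report is at least as good as any alternative, so it is a dominant strategy.

Yes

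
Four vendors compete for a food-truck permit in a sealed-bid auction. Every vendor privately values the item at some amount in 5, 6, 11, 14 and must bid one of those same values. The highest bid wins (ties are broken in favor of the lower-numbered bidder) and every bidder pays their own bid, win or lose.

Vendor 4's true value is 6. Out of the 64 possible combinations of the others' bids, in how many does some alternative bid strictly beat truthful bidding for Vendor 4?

Others bid (5, 5, 6): truth gives -6; bid 5 gives -5 > -6. Violating.
Others bid (5, 5, 11): truth gives -6; bid 5 gives -5 > -6. Violating.
Others bid (5, 5, 14): truth gives -6; bid 5 gives -5 > -6. Violating.
Others bid (5, 6, 5): truth gives -6; bid 5 gives -5 > -6. Violating.
Others bid (5, 5, 5): truth gives 0; no alternative beats it.
(Checking all 64 profiles: 63 have a profitable deviation, 1 does not.)

63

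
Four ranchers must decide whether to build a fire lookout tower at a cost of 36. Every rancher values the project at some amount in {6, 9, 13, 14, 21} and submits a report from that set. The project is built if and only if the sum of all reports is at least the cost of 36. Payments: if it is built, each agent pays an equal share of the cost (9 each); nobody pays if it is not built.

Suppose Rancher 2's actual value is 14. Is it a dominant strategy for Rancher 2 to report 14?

No

Consider the case where Rancher 1 reports 6, Rancher 3 reports 6 and Rancher 4 reports 6.
Truthful report 14: project not built, utility 0.
Report 21 instead: project built, pays 9, utility 14 - 9 = 5.
Since 5 > 0, reporting 21 is strictly better here, so truthful reporting is not dominant.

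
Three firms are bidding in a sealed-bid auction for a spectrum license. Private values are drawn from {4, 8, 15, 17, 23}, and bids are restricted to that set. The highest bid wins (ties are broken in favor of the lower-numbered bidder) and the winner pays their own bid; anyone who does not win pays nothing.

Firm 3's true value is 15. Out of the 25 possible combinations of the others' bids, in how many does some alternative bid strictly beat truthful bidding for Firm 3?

1

Others bid (4, 4): truth gives 0; bid 8 gives 7 > 0. Violating.
Others bid (4, 8): truth gives 0; no alternative beats it.
Others bid (4, 15): truth gives 0; no alternative beats it.
(Checking all 25 profiles: 1 has a profitable deviation, 24 do not.)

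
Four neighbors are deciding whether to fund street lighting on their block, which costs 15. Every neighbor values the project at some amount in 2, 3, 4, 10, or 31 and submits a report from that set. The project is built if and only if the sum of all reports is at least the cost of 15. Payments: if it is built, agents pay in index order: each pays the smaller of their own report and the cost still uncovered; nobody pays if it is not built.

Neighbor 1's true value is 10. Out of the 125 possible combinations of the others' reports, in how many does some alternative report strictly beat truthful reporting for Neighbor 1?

Others report (2, 2, 10): truth gives 0; report 2 gives 8 > 0. Violating.
Others report (2, 2, 31): truth gives 0; report 2 gives 8 > 0. Violating.
Others report (2, 3, 10): truth gives 0; report 2 gives 8 > 0. Violating.
Others report (2, 3, 31): truth gives 0; report 2 gives 8 > 0. Violating.
Others report (2, 2, 2): truth gives 0; no alternative beats it.
Others report (2, 2, 3): truth gives 0; no alternative beats it.
(Checking all 125 profiles: 102 have a profitable deviation, 23 do not.)

102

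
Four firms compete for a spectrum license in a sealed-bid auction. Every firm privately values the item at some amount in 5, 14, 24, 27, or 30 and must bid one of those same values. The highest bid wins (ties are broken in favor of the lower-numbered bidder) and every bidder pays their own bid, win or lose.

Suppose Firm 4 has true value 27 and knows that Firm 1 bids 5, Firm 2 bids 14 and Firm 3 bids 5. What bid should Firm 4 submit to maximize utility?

Bid 5: loses but pays 5, utility -5.
Bid 14: loses but pays 14, utility -14.
Bid 24: wins, pays 24, utility 27 - 24 = 3.
Bid 27: wins, pays 27, utility 27 - 27 = 0.
Bid 30: wins, pays 30, utility 27 - 30 = -3.
The best choice is 24 with utility 3.

24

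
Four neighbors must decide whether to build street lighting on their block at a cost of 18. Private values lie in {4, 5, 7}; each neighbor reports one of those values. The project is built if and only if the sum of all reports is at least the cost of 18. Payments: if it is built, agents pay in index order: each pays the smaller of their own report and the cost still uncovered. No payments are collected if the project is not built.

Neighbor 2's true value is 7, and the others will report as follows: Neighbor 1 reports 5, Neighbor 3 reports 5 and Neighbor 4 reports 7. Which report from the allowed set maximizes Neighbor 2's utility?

Report 4: project built, pays 4, utility 7 - 4 = 3.
Report 5: project built, pays 5, utility 7 - 5 = 2.
Report 7: project built, pays 7, utility 7 - 7 = 0.
The best choice is 4 with utility 3.

4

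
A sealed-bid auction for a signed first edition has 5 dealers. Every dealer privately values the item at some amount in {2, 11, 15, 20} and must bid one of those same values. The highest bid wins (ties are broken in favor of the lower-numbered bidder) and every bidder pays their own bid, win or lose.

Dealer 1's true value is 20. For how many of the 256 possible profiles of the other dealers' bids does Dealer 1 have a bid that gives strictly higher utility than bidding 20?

81

Others bid (2, 2, 2, 2): truth gives 0; bid 2 gives 18 > 0. Violating.
Others bid (2, 2, 2, 11): truth gives 0; bid 11 gives 9 > 0. Violating.
Others bid (2, 2, 2, 15): truth gives 0; bid 15 gives 5 > 0. Violating.
Others bid (2, 2, 11, 2): truth gives 0; bid 11 gives 9 > 0. Violating.
Others bid (2, 2, 2, 20): truth gives 0; no alternative beats it.
Others bid (2, 2, 11, 20): truth gives 0; no alternative beats it.
(Checking all 256 profiles: 81 have a profitable deviation, 175 do not.)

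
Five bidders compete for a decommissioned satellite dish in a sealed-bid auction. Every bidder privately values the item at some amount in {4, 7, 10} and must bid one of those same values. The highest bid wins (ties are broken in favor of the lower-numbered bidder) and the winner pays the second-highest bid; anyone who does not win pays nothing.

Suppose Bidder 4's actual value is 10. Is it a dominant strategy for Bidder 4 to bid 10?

Check each profile of the others' bids and compare truth against every alternative bid.
Others bid (4, 4, 7, 4): truth gives 3, best alternative gives 0.
Others bid (4, 4, 7, 7): truth gives 3, best alternative gives 0.
Others bid (4, 7, 4, 4): truth gives 3, best alternative gives 0.
Others bid (4, 7, 4, 7): truth gives 3, best alternative gives 0.
Others bid (4, 7, 7, 4): truth gives 3, best alternative gives 0.
Others bid (4, 7, 7, 7): truth gives 3, best alternative gives 0.
(Remaining 75 profiles checked similarly; truth is weakly best in each.)
In every case the truthful bid is at least as good as any alternative, so it is a dominant strategy.

Yes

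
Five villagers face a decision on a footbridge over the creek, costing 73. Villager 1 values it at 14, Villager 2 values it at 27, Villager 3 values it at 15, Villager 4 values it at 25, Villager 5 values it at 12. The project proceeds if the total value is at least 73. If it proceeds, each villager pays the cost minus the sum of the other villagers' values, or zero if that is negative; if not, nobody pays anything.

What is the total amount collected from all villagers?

Total value 93 ≥ cost 73, so it is built.
Villager 1: others sum to 79; max(0, 73 - 79) = 0.
Villager 2: others sum to 66; max(0, 73 - 66) = 7.
Villager 3: others sum to 78; max(0, 73 - 78) = 0.
Villager 4: others sum to 68; max(0, 73 - 68) = 5.
Villager 5: others sum to 81; max(0, 73 - 81) = 0.
Total collected = 0 + 7 + 0 + 5 + 0 = 12.

12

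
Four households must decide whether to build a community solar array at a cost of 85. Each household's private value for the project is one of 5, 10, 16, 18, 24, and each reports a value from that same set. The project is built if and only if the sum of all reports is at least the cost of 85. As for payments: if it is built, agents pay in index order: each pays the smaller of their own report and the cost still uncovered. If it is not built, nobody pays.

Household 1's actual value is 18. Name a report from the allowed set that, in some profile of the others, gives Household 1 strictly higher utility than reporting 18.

16

Suppose Household 2 reports 24, Household 3 reports 24 and Household 4 reports 24.
Report 18: project built, pays 18, utility 18 - 18 = 0.
Report 16: project built, pays 16, utility 18 - 16 = 2.
So reporting 16 beats truth here (2 > 0).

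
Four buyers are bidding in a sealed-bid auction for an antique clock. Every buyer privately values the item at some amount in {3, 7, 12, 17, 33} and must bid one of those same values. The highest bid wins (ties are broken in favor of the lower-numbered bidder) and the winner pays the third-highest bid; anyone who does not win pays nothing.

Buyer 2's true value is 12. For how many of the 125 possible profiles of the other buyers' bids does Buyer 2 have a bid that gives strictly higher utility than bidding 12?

Others bid (3, 3, 17): truth gives 0; bid 17 gives 9 > 0. Violating.
Others bid (3, 3, 33): truth gives 0; bid 33 gives 9 > 0. Violating.
Others bid (3, 7, 17): truth gives 0; bid 17 gives 5 > 0. Violating.
Others bid (3, 7, 33): truth gives 0; bid 33 gives 5 > 0. Violating.
Others bid (3, 3, 3): truth gives 9; no alternative beats it.
Others bid (3, 3, 7): truth gives 9; no alternative beats it.
(Checking all 125 profiles: 24 have a profitable deviation, 101 do not.)

24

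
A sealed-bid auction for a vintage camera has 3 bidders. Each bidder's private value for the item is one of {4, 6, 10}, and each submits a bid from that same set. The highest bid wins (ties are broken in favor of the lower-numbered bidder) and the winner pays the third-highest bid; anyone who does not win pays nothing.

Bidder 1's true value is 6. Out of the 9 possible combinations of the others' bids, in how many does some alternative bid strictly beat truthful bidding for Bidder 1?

Others bid (4, 10): truth gives 0; bid 10 gives 2 > 0. Violating.
Others bid (10, 4): truth gives 0; bid 10 gives 2 > 0. Violating.
Others bid (4, 4): truth gives 2; no alternative beats it.
Others bid (4, 6): truth gives 2; no alternative beats it.
(Checking all 9 profiles: 2 have a profitable deviation, 7 do not.)

2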